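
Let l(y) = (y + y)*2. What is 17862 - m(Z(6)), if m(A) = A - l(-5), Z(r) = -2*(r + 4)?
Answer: 17862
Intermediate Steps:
l(y) = 4*y (l(y) = (2*y)*2 = 4*y)
Z(r) = -8 - 2*r (Z(r) = -2*(4 + r) = -8 - 2*r)
m(A) = 20 + A (m(A) = A - 4*(-5) = A - 1*(-20) = A + 20 = 20 + A)
17862 - m(Z(6)) = 17862 - (20 + (-8 - 2*6)) = 17862 - (20 + (-8 - 12)) = 17862 - (20 - 20) = 17862 - 1*0 = 17862 + 0 = 17862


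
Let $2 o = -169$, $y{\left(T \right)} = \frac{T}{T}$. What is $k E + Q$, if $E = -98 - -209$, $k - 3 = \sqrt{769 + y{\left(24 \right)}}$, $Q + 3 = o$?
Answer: $\frac{491}{2} + 111 \sqrt{770} \approx 3325.6$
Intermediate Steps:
$y{\left(T \right)} = 1$
$o = - \frac{169}{2}$ ($o = \frac{1}{2} \left(-169\right) = - \frac{169}{2} \approx -84.5$)
$Q = - \frac{175}{2}$ ($Q = -3 - \frac{169}{2} = - \frac{175}{2} \approx -87.5$)
$k = 3 + \sqrt{770}$ ($k = 3 + \sqrt{769 + 1} = 3 + \sqrt{770} \approx 30.749$)
$E = 111$ ($E = -98 + 209 = 111$)
$k E + Q = \left(3 + \sqrt{770}\right) 111 - \frac{175}{2} = \left(333 + 111 \sqrt{770}\right) - \frac{175}{2} = \frac{491}{2} + 111 \sqrt{770}$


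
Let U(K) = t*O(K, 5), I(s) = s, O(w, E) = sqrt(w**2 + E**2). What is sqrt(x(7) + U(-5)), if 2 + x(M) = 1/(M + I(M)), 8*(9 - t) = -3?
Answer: sqrt(-1512 + 36750*sqrt(2))/28 ≈ 8.0226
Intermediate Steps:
O(w, E) = sqrt(E**2 + w**2)
t = 75/8 (t = 9 - 1/8*(-3) = 9 + 3/8 = 75/8 ≈ 9.3750)
U(K) = 75*sqrt(25 + K**2)/8 (U(K) = 75*sqrt(5**2 + K**2)/8 = 75*sqrt(25 + K**2)/8)
x(M) = -2 + 1/(2*M) (x(M) = -2 + 1/(M + M) = -2 + 1/(2*M))
sqrt(x(7) + U(-5)) = sqrt((-2 + (1/2)/7) + 75*sqrt(25 + (-5)**2)/8) = sqrt((-2 + (1/2)*(1/7)) + 75*sqrt(25 + 25)/8) = sqrt((-2 + 1/14) + 75*sqrt(50)/8) = sqrt(-27/14 + 75*(5*sqrt(2))/8) = sqrt(-27/14 + 375*sqrt(2)/8)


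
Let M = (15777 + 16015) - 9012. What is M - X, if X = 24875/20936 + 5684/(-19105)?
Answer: 9111240101749/399982280 ≈ 22779.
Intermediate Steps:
M = 22780 (M = 31792 - 9012 = 22780)
X = 356236651/399982280 (X = 24875*(1/20936) + 5684*(-1/19105) = 24875/20936 - 5684/19105 = 356236651/399982280 ≈ 0.89063)
M - X = 22780 - 1*356236651/399982280 = 22780 - 356236651/399982280 = 9111240101749/399982280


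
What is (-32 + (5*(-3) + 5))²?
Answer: 1764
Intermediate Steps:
(-32 + (5*(-3) + 5))² = (-32 + (-15 + 5))² = (-32 - 10)² = (-42)² = 1764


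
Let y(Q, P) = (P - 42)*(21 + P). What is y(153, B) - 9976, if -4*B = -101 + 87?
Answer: -43677/4 ≈ -10919.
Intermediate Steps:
B = 7/2 (B = -(-101 + 87)/4 = -¼*(-14) = 7/2 ≈ 3.5000)
y(Q, P) = (-42 + P)*(21 + P)
y(153, B) - 9976 = (-882 + (7/2)² - 21*7/2) - 9976 = (-882 + 49/4 - 147/2) - 9976 = -3773/4 - 9976 = -43677/4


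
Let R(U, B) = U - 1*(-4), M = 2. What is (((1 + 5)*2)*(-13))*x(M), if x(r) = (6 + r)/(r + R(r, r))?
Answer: -156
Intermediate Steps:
R(U, B) = 4 + U (R(U, B) = U + 4 = 4 + U)
x(r) = (6 + r)/(4 + 2*r) (x(r) = (6 + r)/(r + (4 + r)) = (6 + r)/(4 + 2*r))
(((1 + 5)*2)*(-13))*x(M) = (((1 + 5)*2)*(-13))*((6 + 2)/(2*(2 + 2))) = ((6*2)*(-13))*((1/2)*8/4) = (12*(-13))*((1/2)*(1/4)*8) = -156*1 = -156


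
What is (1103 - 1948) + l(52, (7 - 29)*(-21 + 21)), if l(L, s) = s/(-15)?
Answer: -845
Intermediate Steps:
l(L, s) = -s/15 (l(L, s) = s*(-1/15) = -s/15)
(1103 - 1948) + l(52, (7 - 29)*(-21 + 21)) = (1103 - 1948) - (7 - 29)*(-21 + 21)/15 = -845 - (-22)*0/15 = -845 - 1/15*0 = -845 + 0 = -845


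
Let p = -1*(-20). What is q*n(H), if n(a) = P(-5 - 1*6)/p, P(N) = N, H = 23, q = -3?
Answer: 33/20 ≈ 1.6500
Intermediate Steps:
p = 20
n(a) = -11/20 (n(a) = (-5 - 1*6)/20 = (-5 - 6)*(1/20) = -11*1/20 = -11/20)
q*n(H) = -3*(-11/20) = 33/20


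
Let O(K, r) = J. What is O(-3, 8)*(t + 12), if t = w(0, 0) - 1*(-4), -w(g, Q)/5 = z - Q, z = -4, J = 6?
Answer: 216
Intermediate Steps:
O(K, r) = 6
w(g, Q) = 20 + 5*Q (w(g, Q) = -5*(-4 - Q) = 20 + 5*Q)
t = 24 (t = (20 + 5*0) - 1*(-4) = (20 + 0) + 4 = 20 + 4 = 24)
O(-3, 8)*(t + 12) = 6*(24 + 12) = 6*36 = 216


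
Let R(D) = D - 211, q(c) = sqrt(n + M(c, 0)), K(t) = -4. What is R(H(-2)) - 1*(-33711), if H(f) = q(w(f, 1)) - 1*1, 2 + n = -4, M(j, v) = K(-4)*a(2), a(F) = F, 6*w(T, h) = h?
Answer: 33499 + I*sqrt(14) ≈ 33499.0 + 3.7417*I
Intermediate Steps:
w(T, h) = h/6
M(j, v) = -8 (M(j, v) = -4*2 = -8)
n = -6 (n = -2 - 4 = -6)
q(c) = I*sqrt(14) (q(c) = sqrt(-6 - 8) = sqrt(-14) = I*sqrt(14))
H(f) = -1 + I*sqrt(14) (H(f) = I*sqrt(14) - 1*1 = I*sqrt(14) - 1 = -1 + I*sqrt(14))
R(D) = -211 + D
R(H(-2)) - 1*(-33711) = (-211 + (-1 + I*sqrt(14))) - 1*(-33711) = (-212 + I*sqrt(14)) + 33711 = 33499 + I*sqrt(14)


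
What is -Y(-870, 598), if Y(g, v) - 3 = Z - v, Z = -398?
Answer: 993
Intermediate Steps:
Y(g, v) = -395 - v (Y(g, v) = 3 + (-398 - v) = -395 - v)
-Y(-870, 598) = -(-395 - 1*598) = -(-395 - 598) = -1*(-993) = 993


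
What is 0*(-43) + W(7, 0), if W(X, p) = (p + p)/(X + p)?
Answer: 0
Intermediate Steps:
W(X, p) = 2*p/(X + p) (W(X, p) = (2*p)/(X + p) = 2*p/(X + p))
0*(-43) + W(7, 0) = 0*(-43) + 2*0/(7 + 0) = 0 + 2*0/7 = 0 + 2*0*(1/7) = 0 + 0 = 0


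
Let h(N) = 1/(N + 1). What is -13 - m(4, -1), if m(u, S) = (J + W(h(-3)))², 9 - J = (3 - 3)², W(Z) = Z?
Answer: -341/4 ≈ -85.250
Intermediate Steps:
h(N) = 1/(1 + N)
J = 9 (J = 9 - (3 - 3)² = 9 - 1*0² = 9 - 1*0 = 9 + 0 = 9)
m(u, S) = 289/4 (m(u, S) = (9 + 1/(1 - 3))² = (9 + 1/(-2))² = (9 - ½)² = (17/2)² = 289/4)
-13 - m(4, -1) = -13 - 1*289/4 = -13 - 289/4 = -341/4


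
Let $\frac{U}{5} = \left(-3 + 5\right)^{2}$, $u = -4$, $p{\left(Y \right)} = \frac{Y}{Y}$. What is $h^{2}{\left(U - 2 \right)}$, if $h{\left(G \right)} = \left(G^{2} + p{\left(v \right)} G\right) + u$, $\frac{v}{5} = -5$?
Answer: $114244$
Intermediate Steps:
$v = -25$ ($v = 5 \left(-5\right) = -25$)
$p{\left(Y \right)} = 1$
$U = 20$ ($U = 5 \left(-3 + 5\right)^{2} = 5 \cdot 2^{2} = 5 \cdot 4 = 20$)
$h{\left(G \right)} = -4 + G + G^{2}$ ($h{\left(G \right)} = \left(G^{2} + 1 G\right) - 4 = \left(G^{2} + G\right) - 4 = \left(G + G^{2}\right) - 4 = -4 + G + G^{2}$)
$h^{2}{\left(U - 2 \right)} = \left(-4 + \left(20 - 2\right) + \left(20 - 2\right)^{2}\right)^{2} = \left(-4 + 18 + 18^{2}\right)^{2} = \left(-4 + 18 + 324\right)^{2} = 338^{2} = 114244$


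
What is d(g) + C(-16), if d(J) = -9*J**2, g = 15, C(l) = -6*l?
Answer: -1929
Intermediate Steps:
d(g) + C(-16) = -9*15**2 - 6*(-16) = -9*225 + 96 = -2025 + 96 = -1929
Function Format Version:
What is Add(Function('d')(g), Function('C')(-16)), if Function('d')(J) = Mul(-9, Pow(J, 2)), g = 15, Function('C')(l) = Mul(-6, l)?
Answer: -1929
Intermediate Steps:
Add(Function('d')(g), Function('C')(-16)) = Add(Mul(-9, Pow(15, 2)), Mul(-6, -16)) = Add(Mul(-9, 225), 96) = Add(-2025, 96) = -1929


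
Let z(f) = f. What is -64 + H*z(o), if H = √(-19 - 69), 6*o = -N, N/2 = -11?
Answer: -64 + 22*I*√22/3 ≈ -64.0 + 34.396*I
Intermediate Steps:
N = -22 (N = 2*(-11) = -22)
o = 11/3 (o = (-1*(-22))/6 = (⅙)*22 = 11/3 ≈ 3.6667)
H = 2*I*√22 (H = √(-88) = 2*I*√22 ≈ 9.3808*I)
-64 + H*z(o) = -64 + (2*I*√22)*(11/3) = -64 + 22*I*√22/3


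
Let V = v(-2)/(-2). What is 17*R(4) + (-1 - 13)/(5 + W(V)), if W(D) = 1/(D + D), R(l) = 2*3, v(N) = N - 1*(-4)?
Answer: 890/9 ≈ 98.889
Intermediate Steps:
v(N) = 4 + N (v(N) = N + 4 = 4 + N)
R(l) = 6
V = -1 (V = (4 - 2)/(-2) = 2*(-½) = -1)
W(D) = 1/(2*D)
17*R(4) + (-1 - 13)/(5 + W(V)) = 17*6 + (-1 - 13)/(5 + (½)/(-1)) = 102 - 14/(5 + (½)*(-1)) = 102 - 14/(5 - ½) = 102 - 14/9/2 = 102 - 14*2/9 = 102 - 28/9 = 890/9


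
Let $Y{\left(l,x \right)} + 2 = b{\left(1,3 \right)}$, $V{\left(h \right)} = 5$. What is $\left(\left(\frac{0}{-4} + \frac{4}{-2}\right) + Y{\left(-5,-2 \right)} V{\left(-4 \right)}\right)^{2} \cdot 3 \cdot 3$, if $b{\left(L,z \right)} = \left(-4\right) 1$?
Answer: $9216$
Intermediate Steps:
$b{\left(L,z \right)} = -4$
$Y{\left(l,x \right)} = -6$ ($Y{\left(l,x \right)} = -2 - 4 = -6$)
$\left(\left(\frac{0}{-4} + \frac{4}{-2}\right) + Y{\left(-5,-2 \right)} V{\left(-4 \right)}\right)^{2} \cdot 3 \cdot 3 = \left(\left(\frac{0}{-4} + \frac{4}{-2}\right) - 30\right)^{2} \cdot 3 \cdot 3 = \left(\left(0 \left(- \frac{1}{4}\right) + 4 \left(- \frac{1}{2}\right)\right) - 30\right)^{2} \cdot 3 \cdot 3 = \left(\left(0 - 2\right) - 30\right)^{2} \cdot 3 \cdot 3 = \left(-2 - 30\right)^{2} \cdot 3 \cdot 3 = \left(-32\right)^{2} \cdot 3 \cdot 3 = 1024 \cdot 3 \cdot 3 = 3072 \cdot 3 = 9216$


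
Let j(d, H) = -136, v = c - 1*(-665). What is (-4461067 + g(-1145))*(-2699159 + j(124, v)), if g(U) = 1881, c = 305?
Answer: 12036658473870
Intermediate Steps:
v = 970 (v = 305 - 1*(-665) = 305 + 665 = 970)
(-4461067 + g(-1145))*(-2699159 + j(124, v)) = (-4461067 + 1881)*(-2699159 - 136) = -4459186*(-2699295) = 12036658473870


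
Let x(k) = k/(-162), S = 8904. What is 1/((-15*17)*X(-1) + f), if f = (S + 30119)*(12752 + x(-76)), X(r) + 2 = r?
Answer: 81/40308869815 ≈ 2.0095e-9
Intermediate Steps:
X(r) = -2 + r
x(k) = -k/162 (x(k) = k*(-1/162) = -k/162)
f = 40308807850/81 (f = (8904 + 30119)*(12752 - 1/162*(-76)) = 39023*(12752 + 38/81) = 39023*(1032950/81) = 40308807850/81 ≈ 4.9764e+8)
1/((-15*17)*X(-1) + f) = 1/((-15*17)*(-2 - 1) + 40308807850/81) = 1/(-255*(-3) + 40308807850/81) = 1/(765 + 40308807850/81) = 1/(40308869815/81) = 81/40308869815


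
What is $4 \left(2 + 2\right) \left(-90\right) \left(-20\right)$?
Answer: $28800$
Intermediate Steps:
$4 \left(2 + 2\right) \left(-90\right) \left(-20\right) = 4 \cdot 4 \left(-90\right) \left(-20\right) = 16 \left(-90\right) \left(-20\right) = \left(-1440\right) \left(-20\right) = 28800$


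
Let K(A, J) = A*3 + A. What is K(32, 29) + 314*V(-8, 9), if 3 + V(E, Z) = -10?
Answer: -3954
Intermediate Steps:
K(A, J) = 4*A (K(A, J) = 3*A + A = 4*A)
V(E, Z) = -13 (V(E, Z) = -3 - 10 = -13)
K(32, 29) + 314*V(-8, 9) = 4*32 + 314*(-13) = 128 - 4082 = -3954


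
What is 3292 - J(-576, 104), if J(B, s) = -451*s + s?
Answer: 50092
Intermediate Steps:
J(B, s) = -450*s
3292 - J(-576, 104) = 3292 - (-450)*104 = 3292 - 1*(-46800) = 3292 + 46800 = 50092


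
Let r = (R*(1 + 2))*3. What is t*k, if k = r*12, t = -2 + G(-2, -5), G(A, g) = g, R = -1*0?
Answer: 0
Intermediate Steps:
R = 0
t = -7 (t = -2 - 5 = -7)
r = 0 (r = (0*(1 + 2))*3 = (0*3)*3 = 0*3 = 0)
k = 0 (k = 0*12 = 0)
t*k = -7*0 = 0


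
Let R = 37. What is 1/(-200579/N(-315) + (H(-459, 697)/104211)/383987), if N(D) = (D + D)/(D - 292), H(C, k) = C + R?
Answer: -2801096847990/541329541645271809 ≈ -5.1745e-6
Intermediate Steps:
H(C, k) = 37 + C (H(C, k) = C + 37 = 37 + C)
N(D) = 2*D/(-292 + D) (N(D) = (2*D)/(-292 + D) = 2*D/(-292 + D))
1/(-200579/N(-315) + (H(-459, 697)/104211)/383987) = 1/(-200579/(2*(-315)/(-292 - 315)) + ((37 - 459)/104211)/383987) = 1/(-200579/(2*(-315)/(-607)) - 422*1/104211*(1/383987)) = 1/(-200579/(2*(-315)*(-1/607)) - 422/104211*1/383987) = 1/(-200579/630/607 - 422/40015669257) = 1/(-200579*607/630 - 422/40015669257) = 1/(-121751453/630 - 422/40015669257) = 1/(-541329541645271809/2801096847990) = -2801096847990/541329541645271809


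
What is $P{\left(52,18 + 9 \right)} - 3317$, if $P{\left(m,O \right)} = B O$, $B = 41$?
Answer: $-2210$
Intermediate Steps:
$P{\left(m,O \right)} = 41 O$
$P{\left(52,18 + 9 \right)} - 3317 = 41 \left(18 + 9\right) - 3317 = 41 \cdot 27 - 3317 = 1107 - 3317 = -2210$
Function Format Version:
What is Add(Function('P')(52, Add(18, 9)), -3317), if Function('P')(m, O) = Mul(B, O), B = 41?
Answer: -2210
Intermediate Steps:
Function('P')(m, O) = Mul(41, O)
Add(Function('P')(52, Add(18, 9)), -3317) = Add(Mul(41, Add(18, 9)), -3317) = Add(Mul(41, 27), -3317) = Add(1107, -3317) = -2210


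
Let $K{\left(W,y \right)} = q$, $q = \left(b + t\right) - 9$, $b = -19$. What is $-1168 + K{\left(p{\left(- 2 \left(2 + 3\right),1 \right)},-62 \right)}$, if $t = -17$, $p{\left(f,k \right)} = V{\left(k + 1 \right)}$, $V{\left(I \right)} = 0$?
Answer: $-1213$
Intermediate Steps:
$p{\left(f,k \right)} = 0$
$q = -45$ ($q = \left(-19 - 17\right) - 9 = -36 - 9 = -45$)
$K{\left(W,y \right)} = -45$
$-1168 + K{\left(p{\left(- 2 \left(2 + 3\right),1 \right)},-62 \right)} = -1168 - 45 = -1213$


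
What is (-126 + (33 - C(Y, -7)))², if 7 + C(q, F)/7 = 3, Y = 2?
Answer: 4225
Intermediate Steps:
C(q, F) = -28 (C(q, F) = -49 + 7*3 = -49 + 21 = -28)
(-126 + (33 - C(Y, -7)))² = (-126 + (33 - 1*(-28)))² = (-126 + (33 + 28))² = (-126 + 61)² = (-65)² = 4225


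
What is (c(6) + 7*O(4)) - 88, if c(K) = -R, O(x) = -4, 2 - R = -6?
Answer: -124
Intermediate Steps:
R = 8 (R = 2 - 1*(-6) = 2 + 6 = 8)
c(K) = -8 (c(K) = -1*8 = -8)
(c(6) + 7*O(4)) - 88 = (-8 + 7*(-4)) - 88 = (-8 - 28) - 88 = -36 - 88 = -124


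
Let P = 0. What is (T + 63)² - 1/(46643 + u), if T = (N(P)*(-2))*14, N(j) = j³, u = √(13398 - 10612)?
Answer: 8634824038804/2175566663 + √2786/2175566663 ≈ 3969.0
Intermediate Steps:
u = √2786 ≈ 52.783
T = 0 (T = (0³*(-2))*14 = (0*(-2))*14 = 0*14 = 0)
(T + 63)² - 1/(46643 + u) = (0 + 63)² - 1/(46643 + √2786) = 63² - 1/(46643 + √2786) = 3969 - 1/(46643 + √2786)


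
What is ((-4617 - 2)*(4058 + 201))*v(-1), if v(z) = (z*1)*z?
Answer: -19672321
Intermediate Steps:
v(z) = z**2 (v(z) = z*z = z**2)
((-4617 - 2)*(4058 + 201))*v(-1) = ((-4617 - 2)*(4058 + 201))*(-1)**2 = -4619*4259*1 = -19672321*1 = -19672321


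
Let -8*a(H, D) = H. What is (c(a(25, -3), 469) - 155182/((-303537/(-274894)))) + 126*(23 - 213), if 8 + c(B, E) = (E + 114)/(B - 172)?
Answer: -23316710032984/141751779 ≈ -1.6449e+5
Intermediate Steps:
a(H, D) = -H/8
c(B, E) = -8 + (114 + E)/(-172 + B) (c(B, E) = -8 + (E + 114)/(B - 172) = -8 + (114 + E)/(-172 + B))
(c(a(25, -3), 469) - 155182/((-303537/(-274894)))) + 126*(23 - 213) = ((1490 + 469 - (-1)*25)/(-172 - 1/8*25) - 155182/((-303537/(-274894)))) + 126*(23 - 213) = ((1490 + 469 - 8*(-25/8))/(-172 - 25/8) - 155182/((-303537*(-1/274894)))) + 126*(-190) = ((1490 + 469 + 25)/(-1401/8) - 155182/303537/274894) - 23940 = (-8/1401*1984 - 155182*274894/303537) - 23940 = (-15872/1401 - 42658600708/303537) - 23940 = -19923172443724/141751779 - 23940 = -23316710032984/141751779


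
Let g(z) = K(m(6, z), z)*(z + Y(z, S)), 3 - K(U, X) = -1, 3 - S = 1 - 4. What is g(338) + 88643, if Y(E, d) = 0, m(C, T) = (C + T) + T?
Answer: 89995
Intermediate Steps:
S = 6 (S = 3 - (1 - 4) = 3 - 1*(-3) = 3 + 3 = 6)
m(C, T) = C + 2*T
K(U, X) = 4 (K(U, X) = 3 - 1*(-1) = 3 + 1 = 4)
g(z) = 4*z (g(z) = 4*(z + 0) = 4*z)
g(338) + 88643 = 4*338 + 88643 = 1352 + 88643 = 89995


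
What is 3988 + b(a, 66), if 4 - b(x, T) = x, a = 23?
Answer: 3969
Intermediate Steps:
b(x, T) = 4 - x
3988 + b(a, 66) = 3988 + (4 - 1*23) = 3988 + (4 - 23) = 3988 - 19 = 3969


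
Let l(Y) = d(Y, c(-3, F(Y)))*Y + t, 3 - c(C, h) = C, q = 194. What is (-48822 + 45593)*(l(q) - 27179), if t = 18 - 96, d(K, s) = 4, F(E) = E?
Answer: 85507149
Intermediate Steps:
c(C, h) = 3 - C
t = -78
l(Y) = -78 + 4*Y (l(Y) = 4*Y - 78 = -78 + 4*Y)
(-48822 + 45593)*(l(q) - 27179) = (-48822 + 45593)*((-78 + 4*194) - 27179) = -3229*((-78 + 776) - 27179) = -3229*(698 - 27179) = -3229*(-26481) = 85507149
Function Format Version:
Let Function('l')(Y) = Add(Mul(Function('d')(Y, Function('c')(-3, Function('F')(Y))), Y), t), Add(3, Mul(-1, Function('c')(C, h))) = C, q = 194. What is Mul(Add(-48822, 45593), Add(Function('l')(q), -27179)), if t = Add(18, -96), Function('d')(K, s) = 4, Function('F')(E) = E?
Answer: 85507149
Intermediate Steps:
Function('c')(C, h) = Add(3, Mul(-1, C))
t = -78
Function('l')(Y) = Add(-78, Mul(4, Y)) (Function('l')(Y) = Add(Mul(4, Y), -78) = Add(-78, Mul(4, Y)))
Mul(Add(-48822, 45593), Add(Function('l')(q), -27179)) = Mul(Add(-48822, 45593), Add(Add(-78, Mul(4, 194)), -27179)) = Mul(-3229, Add(Add(-78, 776), -27179)) = Mul(-3229, Add(698, -27179)) = Mul(-3229, -26481) = 85507149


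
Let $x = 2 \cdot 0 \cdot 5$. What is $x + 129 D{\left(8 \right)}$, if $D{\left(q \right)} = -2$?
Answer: $-258$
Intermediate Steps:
$x = 0$ ($x = 0 \cdot 5 = 0$)
$x + 129 D{\left(8 \right)} = 0 + 129 \left(-2\right) = 0 - 258 = -258$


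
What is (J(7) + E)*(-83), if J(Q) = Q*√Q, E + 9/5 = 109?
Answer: -44488/5 - 581*√7 ≈ -10435.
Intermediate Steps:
E = 536/5 (E = -9/5 + 109 = 536/5 ≈ 107.20)
J(Q) = Q^(3/2)
(J(7) + E)*(-83) = (7^(3/2) + 536/5)*(-83) = (7*√7 + 536/5)*(-83) = (536/5 + 7*√7)*(-83) = -44488/5 - 581*√7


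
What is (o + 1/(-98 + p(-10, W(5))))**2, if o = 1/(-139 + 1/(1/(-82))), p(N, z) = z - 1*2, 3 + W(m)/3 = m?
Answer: 99225/431559076 ≈ 0.00022992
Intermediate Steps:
W(m) = -9 + 3*m
p(N, z) = -2 + z (p(N, z) = z - 2 = -2 + z)
o = -1/221 (o = 1/(-139 + 1/(-1/82)) = 1/(-139 - 82) = 1/(-221) = -1/221 ≈ -0.0045249)
(o + 1/(-98 + p(-10, W(5))))**2 = (-1/221 + 1/(-98 + (-2 + (-9 + 3*5))))**2 = (-1/221 + 1/(-98 + (-2 + (-9 + 15))))**2 = (-1/221 + 1/(-98 + (-2 + 6)))**2 = (-1/221 + 1/(-98 + 4))**2 = (-1/221 + 1/(-94))**2 = (-1/221 - 1/94)**2 = (-315/20774)**2 = 99225/431559076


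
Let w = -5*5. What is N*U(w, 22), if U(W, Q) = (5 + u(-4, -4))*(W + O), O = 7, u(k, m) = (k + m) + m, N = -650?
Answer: -81900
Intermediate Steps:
u(k, m) = k + 2*m
w = -25
U(W, Q) = -49 - 7*W (U(W, Q) = (5 + (-4 + 2*(-4)))*(W + 7) = (5 + (-4 - 8))*(7 + W) = (5 - 12)*(7 + W) = -7*(7 + W) = -49 - 7*W)
N*U(w, 22) = -650*(-49 - 7*(-25)) = -650*(-49 + 175) = -650*126 = -81900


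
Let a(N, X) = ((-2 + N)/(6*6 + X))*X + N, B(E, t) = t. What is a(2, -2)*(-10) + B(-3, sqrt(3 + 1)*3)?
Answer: -14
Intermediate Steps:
a(N, X) = N + X*(-2 + N)/(36 + X) (a(N, X) = ((-2 + N)/(36 + X))*X + N = X*(-2 + N)/(36 + X) + N = N + X*(-2 + N)/(36 + X))
a(2, -2)*(-10) + B(-3, sqrt(3 + 1)*3) = (2*(-1*(-2) + 18*2 + 2*(-2))/(36 - 2))*(-10) + sqrt(3 + 1)*3 = (2*(2 + 36 - 4)/34)*(-10) + sqrt(4)*3 = (2*(1/34)*34)*(-10) + 2*3 = 2*(-10) + 6 = -20 + 6 = -14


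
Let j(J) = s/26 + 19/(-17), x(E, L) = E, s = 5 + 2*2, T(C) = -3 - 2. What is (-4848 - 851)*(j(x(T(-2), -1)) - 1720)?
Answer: 4334551119/442 ≈ 9.8067e+6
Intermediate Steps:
T(C) = -5
s = 9 (s = 5 + 4 = 9)
j(J) = -341/442 (j(J) = 9/26 + 19/(-17) = 9*(1/26) + 19*(-1/17) = 9/26 - 19/17 = -341/442)
(-4848 - 851)*(j(x(T(-2), -1)) - 1720) = (-4848 - 851)*(-341/442 - 1720) = -5699*(-760581/442) = 4334551119/442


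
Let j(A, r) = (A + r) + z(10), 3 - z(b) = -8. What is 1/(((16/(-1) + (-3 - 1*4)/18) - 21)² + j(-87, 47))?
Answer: 324/443533 ≈ 0.00073050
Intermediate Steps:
z(b) = 11 (z(b) = 3 - 1*(-8) = 3 + 8 = 11)
j(A, r) = 11 + A + r (j(A, r) = (A + r) + 11 = 11 + A + r)
1/(((16/(-1) + (-3 - 1*4)/18) - 21)² + j(-87, 47)) = 1/(((16/(-1) + (-3 - 1*4)/18) - 21)² + (11 - 87 + 47)) = 1/(((16*(-1) + (-3 - 4)*(1/18)) - 21)² - 29) = 1/(((-16 - 7*1/18) - 21)² - 29) = 1/(((-16 - 7/18) - 21)² - 29) = 1/((-295/18 - 21)² - 29) = 1/((-673/18)² - 29) = 1/(452929/324 - 29) = 1/(443533/324) = 324/443533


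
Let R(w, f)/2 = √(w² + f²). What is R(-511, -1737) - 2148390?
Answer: -2148390 + 2*√3278290 ≈ -2.1448e+6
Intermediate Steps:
R(w, f) = 2*√(f² + w²) (R(w, f) = 2*√(w² + f²) = 2*√(f² + w²))
R(-511, -1737) - 2148390 = 2*√((-1737)² + (-511)²) - 2148390 = 2*√(3017169 + 261121) - 2148390 = 2*√3278290 - 2148390 = -2148390 + 2*√3278290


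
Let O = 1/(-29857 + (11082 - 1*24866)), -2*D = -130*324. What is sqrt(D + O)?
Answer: sqrt(4456616296691)/14547 ≈ 145.12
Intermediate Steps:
D = 21060 (D = -(-65)*324 = -1/2*(-42120) = 21060)
O = -1/43641 (O = 1/(-29857 + (11082 - 24866)) = 1/(-29857 - 13784) = 1/(-43641) = -1/43641 ≈ -2.2914e-5)
sqrt(D + O) = sqrt(21060 - 1/43641) = sqrt(919079459/43641) = sqrt(4456616296691)/14547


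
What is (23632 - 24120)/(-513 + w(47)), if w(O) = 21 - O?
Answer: 488/539 ≈ 0.90538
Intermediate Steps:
(23632 - 24120)/(-513 + w(47)) = (23632 - 24120)/(-513 + (21 - 1*47)) = -488/(-513 + (21 - 47)) = -488/(-513 - 26) = -488/(-539) = -488*(-1/539) = 488/539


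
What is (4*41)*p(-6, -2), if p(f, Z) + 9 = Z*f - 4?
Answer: -164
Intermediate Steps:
p(f, Z) = -13 + Z*f (p(f, Z) = -9 + (Z*f - 4) = -9 + (-4 + Z*f) = -13 + Z*f)
(4*41)*p(-6, -2) = (4*41)*(-13 - 2*(-6)) = 164*(-13 + 12) = 164*(-1) = -164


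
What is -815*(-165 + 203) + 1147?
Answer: -29823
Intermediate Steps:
-815*(-165 + 203) + 1147 = -815*38 + 1147 = -30970 + 1147 = -29823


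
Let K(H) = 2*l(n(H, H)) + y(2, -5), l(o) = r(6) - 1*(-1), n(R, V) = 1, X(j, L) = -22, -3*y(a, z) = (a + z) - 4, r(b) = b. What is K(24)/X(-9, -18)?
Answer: -49/66 ≈ -0.74242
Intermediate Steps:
y(a, z) = 4/3 - a/3 - z/3 (y(a, z) = -((a + z) - 4)/3 = -(-4 + a + z)/3 = 4/3 - a/3 - z/3)
l(o) = 7 (l(o) = 6 - 1*(-1) = 6 + 1 = 7)
K(H) = 49/3 (K(H) = 2*7 + (4/3 - ⅓*2 - ⅓*(-5)) = 14 + (4/3 - ⅔ + 5/3) = 14 + 7/3 = 49/3)
K(24)/X(-9, -18) = (49/3)/(-22) = (49/3)*(-1/22) = -49/66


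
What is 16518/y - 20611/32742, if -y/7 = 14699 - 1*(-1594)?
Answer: -963845839/1244752614 ≈ -0.77433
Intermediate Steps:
y = -114051 (y = -7*(14699 - 1*(-1594)) = -7*(14699 + 1594) = -7*16293 = -114051)
16518/y - 20611/32742 = 16518/(-114051) - 20611/32742 = 16518*(-1/114051) - 20611*1/32742 = -5506/38017 - 20611/32742 = -963845839/1244752614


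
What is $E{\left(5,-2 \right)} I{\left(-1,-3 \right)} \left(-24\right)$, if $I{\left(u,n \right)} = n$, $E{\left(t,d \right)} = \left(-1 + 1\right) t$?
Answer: $0$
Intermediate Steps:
$E{\left(t,d \right)} = 0$ ($E{\left(t,d \right)} = 0 t = 0$)
$E{\left(5,-2 \right)} I{\left(-1,-3 \right)} \left(-24\right) = 0 \left(-3\right) \left(-24\right) = 0 \left(-24\right) = 0$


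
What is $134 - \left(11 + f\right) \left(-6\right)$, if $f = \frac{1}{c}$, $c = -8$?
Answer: $\frac{797}{4} \approx 199.25$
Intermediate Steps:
$f = - \frac{1}{8}$ ($f = \frac{1}{-8} = - \frac{1}{8} \approx -0.125$)
$134 - \left(11 + f\right) \left(-6\right) = 134 - \left(11 - \frac{1}{8}\right) \left(-6\right) = 134 - \frac{87}{8} \left(-6\right) = 134 - - \frac{261}{4} = 134 + \frac{261}{4} = \frac{797}{4}$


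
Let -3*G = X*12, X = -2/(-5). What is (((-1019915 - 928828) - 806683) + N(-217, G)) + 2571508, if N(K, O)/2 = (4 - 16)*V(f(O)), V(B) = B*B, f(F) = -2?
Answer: -184014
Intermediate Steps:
X = ⅖ (X = -2*(-⅕) = ⅖ ≈ 0.40000)
V(B) = B²
G = -8/5 (G = -2*12/15 = -⅓*24/5 = -8/5 ≈ -1.6000)
N(K, O) = -96 (N(K, O) = 2*((4 - 16)*(-2)²) = 2*(-12*4) = 2*(-48) = -96)
(((-1019915 - 928828) - 806683) + N(-217, G)) + 2571508 = (((-1019915 - 928828) - 806683) - 96) + 2571508 = ((-1948743 - 806683) - 96) + 2571508 = (-2755426 - 96) + 2571508 = -2755522 + 2571508 = -184014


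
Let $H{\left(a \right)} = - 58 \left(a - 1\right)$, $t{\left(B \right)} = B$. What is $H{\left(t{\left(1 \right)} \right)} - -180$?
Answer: $180$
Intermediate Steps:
$H{\left(a \right)} = 58 - 58 a$ ($H{\left(a \right)} = - 58 \left(-1 + a\right) = 58 - 58 a$)
$H{\left(t{\left(1 \right)} \right)} - -180 = \left(58 - 58\right) - -180 = \left(58 - 58\right) + 180 = 0 + 180 = 180$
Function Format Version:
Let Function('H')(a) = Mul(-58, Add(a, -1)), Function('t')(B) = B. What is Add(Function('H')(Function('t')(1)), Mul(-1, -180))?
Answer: 180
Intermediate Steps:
Function('H')(a) = Add(58, Mul(-58, a)) (Function('H')(a) = Mul(-58, Add(-1, a)) = Add(58, Mul(-58, a)))
Add(Function('H')(Function('t')(1)), Mul(-1, -180)) = Add(Add(58, Mul(-58, 1)), Mul(-1, -180)) = Add(Add(58, -58), 180) = Add(0, 180) = 180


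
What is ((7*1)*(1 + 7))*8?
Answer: 448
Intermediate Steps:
((7*1)*(1 + 7))*8 = (7*8)*8 = 56*8 = 448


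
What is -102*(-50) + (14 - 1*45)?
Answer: 5069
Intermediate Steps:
-102*(-50) + (14 - 1*45) = 5100 + (14 - 45) = 5100 - 31 = 5069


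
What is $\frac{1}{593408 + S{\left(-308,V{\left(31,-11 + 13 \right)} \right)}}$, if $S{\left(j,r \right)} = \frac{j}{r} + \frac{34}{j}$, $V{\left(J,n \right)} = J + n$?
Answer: $\frac{462}{274150133} \approx 1.6852 \cdot 10^{-6}$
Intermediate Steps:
$S{\left(j,r \right)} = \frac{34}{j} + \frac{j}{r}$
$\frac{1}{593408 + S{\left(-308,V{\left(31,-11 + 13 \right)} \right)}} = \frac{1}{593408 + \left(\frac{34}{-308} - \frac{308}{31 + \left(-11 + 13\right)}\right)} = \frac{1}{593408 + \left(34 \left(- \frac{1}{308}\right) - \frac{308}{31 + 2}\right)} = \frac{1}{593408 - \left(\frac{17}{154} + \frac{308}{33}\right)} = \frac{1}{593408 - \frac{4363}{462}} = \frac{1}{\frac{274150133}{462}} = \frac{462}{274150133}$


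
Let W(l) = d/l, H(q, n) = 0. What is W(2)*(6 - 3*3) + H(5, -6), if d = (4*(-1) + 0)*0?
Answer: 0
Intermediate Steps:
d = 0 (d = (-4 + 0)*0 = -4*0 = 0)
W(l) = 0 (W(l) = 0/l = 0)
W(2)*(6 - 3*3) + H(5, -6) = 0*(6 - 3*3) + 0 = 0*(6 - 9) + 0 = 0*(-3) + 0 = 0 + 0 = 0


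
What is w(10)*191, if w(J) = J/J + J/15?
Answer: 955/3 ≈ 318.33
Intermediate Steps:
w(J) = 1 + J/15 (w(J) = 1 + J*(1/15) = 1 + J/15)
w(10)*191 = (1 + (1/15)*10)*191 = (1 + ⅔)*191 = (5/3)*191 = 955/3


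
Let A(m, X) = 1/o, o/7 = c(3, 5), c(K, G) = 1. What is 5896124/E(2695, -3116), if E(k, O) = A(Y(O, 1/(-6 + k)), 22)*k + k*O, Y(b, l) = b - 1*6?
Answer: -5896124/8397235 ≈ -0.70215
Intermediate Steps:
o = 7 (o = 7*1 = 7)
Y(b, l) = -6 + b (Y(b, l) = b - 6 = -6 + b)
A(m, X) = ⅐ (A(m, X) = 1/7 = ⅐)
E(k, O) = k/7 + O*k (E(k, O) = k/7 + k*O = k/7 + O*k)
5896124/E(2695, -3116) = 5896124/((2695*(⅐ - 3116))) = 5896124/((2695*(-21811/7))) = 5896124/(-8397235) = 5896124*(-1/8397235) = -5896124/8397235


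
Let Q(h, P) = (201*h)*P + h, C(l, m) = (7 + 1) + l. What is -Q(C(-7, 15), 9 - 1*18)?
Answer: 1808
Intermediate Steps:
C(l, m) = 8 + l
Q(h, P) = h + 201*P*h (Q(h, P) = 201*P*h + h = h + 201*P*h)
-Q(C(-7, 15), 9 - 1*18) = -(8 - 7)*(1 + 201*(9 - 1*18)) = -(1 + 201*(9 - 18)) = -(1 + 201*(-9)) = -(1 - 1809) = -(-1808) = -1*(-1808) = 1808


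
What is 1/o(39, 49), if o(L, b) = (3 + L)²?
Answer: 1/1764 ≈ 0.00056689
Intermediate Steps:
1/o(39, 49) = 1/((3 + 39)²) = 1/(42²) = 1/1764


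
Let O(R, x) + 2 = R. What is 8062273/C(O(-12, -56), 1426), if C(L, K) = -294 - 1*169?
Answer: -8062273/463 ≈ -17413.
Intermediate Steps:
O(R, x) = -2 + R
C(L, K) = -463 (C(L, K) = -294 - 169 = -463)
8062273/C(O(-12, -56), 1426) = 8062273/(-463) = 8062273*(-1/463) = -8062273/463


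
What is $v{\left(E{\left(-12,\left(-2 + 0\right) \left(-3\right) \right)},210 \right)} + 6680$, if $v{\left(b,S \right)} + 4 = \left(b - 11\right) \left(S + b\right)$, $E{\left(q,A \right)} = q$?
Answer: $2122$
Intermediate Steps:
$v{\left(b,S \right)} = -4 + \left(-11 + b\right) \left(S + b\right)$ ($v{\left(b,S \right)} = -4 + \left(b - 11\right) \left(S + b\right) = -4 + \left(-11 + b\right) \left(S + b\right)$)
$v{\left(E{\left(-12,\left(-2 + 0\right) \left(-3\right) \right)},210 \right)} + 6680 = \left(-4 + \left(-12\right)^{2} - 2310 - -132 + 210 \left(-12\right)\right) + 6680 = \left(-4 + 144 - 2310 + 132 - 2520\right) + 6680 = -4558 + 6680 = 2122$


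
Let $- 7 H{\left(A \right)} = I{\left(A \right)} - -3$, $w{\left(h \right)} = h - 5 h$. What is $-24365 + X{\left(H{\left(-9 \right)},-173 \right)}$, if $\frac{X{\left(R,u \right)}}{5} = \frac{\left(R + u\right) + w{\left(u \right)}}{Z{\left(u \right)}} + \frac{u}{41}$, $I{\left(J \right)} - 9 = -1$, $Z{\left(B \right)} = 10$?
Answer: $- \frac{6924559}{287} \approx -24127.0$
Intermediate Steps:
$w{\left(h \right)} = - 4 h$
$I{\left(J \right)} = 8$ ($I{\left(J \right)} = 9 - 1 = 8$)
$H{\left(A \right)} = - \frac{11}{7}$ ($H{\left(A \right)} = - \frac{8 - -3}{7} = - \frac{8 + 3}{7} = \left(- \frac{1}{7}\right) 11 = - \frac{11}{7}$)
$X{\left(R,u \right)} = \frac{R}{2} - \frac{113 u}{82}$ ($X{\left(R,u \right)} = 5 \left(\frac{\left(R + u\right) - 4 u}{10} + \frac{u}{41}\right) = 5 \left(\left(R - 3 u\right) \frac{1}{10} + u \frac{1}{41}\right) = 5 \left(\left(- \frac{3 u}{10} + \frac{R}{10}\right) + \frac{u}{41}\right) = 5 \left(- \frac{113 u}{410} + \frac{R}{10}\right) = \frac{R}{2} - \frac{113 u}{82}$)
$-24365 + X{\left(H{\left(-9 \right)},-173 \right)} = -24365 + \left(\frac{1}{2} \left(- \frac{11}{7}\right) - - \frac{19549}{82}\right) = -24365 + \left(- \frac{11}{14} + \frac{19549}{82}\right) = -24365 + \frac{68196}{287} = - \frac{6924559}{287}$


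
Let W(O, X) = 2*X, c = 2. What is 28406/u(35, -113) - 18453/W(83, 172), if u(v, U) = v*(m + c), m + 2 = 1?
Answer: 1303687/1720 ≈ 757.96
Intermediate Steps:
m = -1 (m = -2 + 1 = -1)
u(v, U) = v (u(v, U) = v*(-1 + 2) = v*1 = v)
28406/u(35, -113) - 18453/W(83, 172) = 28406/35 - 18453/(2*172) = 28406*(1/35) - 18453/344 = 4058/5 - 18453*1/344 = 4058/5 - 18453/344 = 1303687/1720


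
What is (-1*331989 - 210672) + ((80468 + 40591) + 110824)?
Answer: -310778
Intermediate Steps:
(-1*331989 - 210672) + ((80468 + 40591) + 110824) = (-331989 - 210672) + (121059 + 110824) = -542661 + 231883 = -310778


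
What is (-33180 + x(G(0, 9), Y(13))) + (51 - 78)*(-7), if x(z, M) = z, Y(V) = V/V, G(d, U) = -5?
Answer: -32996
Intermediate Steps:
Y(V) = 1
(-33180 + x(G(0, 9), Y(13))) + (51 - 78)*(-7) = (-33180 - 5) + (51 - 78)*(-7) = -33185 - 27*(-7) = -33185 + 189 = -32996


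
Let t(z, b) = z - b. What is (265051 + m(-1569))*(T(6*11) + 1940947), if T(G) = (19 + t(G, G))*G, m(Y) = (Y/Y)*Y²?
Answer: 5296016993212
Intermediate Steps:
m(Y) = Y² (m(Y) = 1*Y² = Y²)
T(G) = 19*G (T(G) = (19 + (G - G))*G = (19 + 0)*G = 19*G)
(265051 + m(-1569))*(T(6*11) + 1940947) = (265051 + (-1569)²)*(19*(6*11) + 1940947) = (265051 + 2461761)*(19*66 + 1940947) = 2726812*(1254 + 1940947) = 2726812*1942201 = 5296016993212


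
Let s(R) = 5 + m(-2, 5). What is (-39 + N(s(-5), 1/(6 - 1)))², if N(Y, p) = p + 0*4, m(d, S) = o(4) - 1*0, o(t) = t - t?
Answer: 37636/25 ≈ 1505.4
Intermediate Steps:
o(t) = 0
m(d, S) = 0 (m(d, S) = 0 - 1*0 = 0 + 0 = 0)
s(R) = 5 (s(R) = 5 + 0 = 5)
N(Y, p) = p (N(Y, p) = p + 0 = p)
(-39 + N(s(-5), 1/(6 - 1)))² = (-39 + 1/(6 - 1))² = (-39 + 1/5)² = (-39 + ⅕)² = (-194/5)² = 37636/25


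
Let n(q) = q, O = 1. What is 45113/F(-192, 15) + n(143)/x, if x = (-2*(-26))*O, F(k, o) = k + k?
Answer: -44057/384 ≈ -114.73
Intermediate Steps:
F(k, o) = 2*k
x = 52 (x = -2*(-26)*1 = 52*1 = 52)
45113/F(-192, 15) + n(143)/x = 45113/((2*(-192))) + 143/52 = 45113/(-384) + 143*(1/52) = 45113*(-1/384) + 11/4 = -45113/384 + 11/4 = -44057/384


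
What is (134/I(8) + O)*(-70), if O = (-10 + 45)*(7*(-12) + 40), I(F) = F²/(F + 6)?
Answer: 845985/8 ≈ 1.0575e+5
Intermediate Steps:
I(F) = F²/(6 + F)
O = -1540 (O = 35*(-84 + 40) = 35*(-44) = -1540)
(134/I(8) + O)*(-70) = (134/((8²/(6 + 8))) - 1540)*(-70) = (134/((64/14)) - 1540)*(-70) = (134/((64*(1/14))) - 1540)*(-70) = (134/(32/7) - 1540)*(-70) = (134*(7/32) - 1540)*(-70) = (469/16 - 1540)*(-70) = -24171/16*(-70) = 845985/8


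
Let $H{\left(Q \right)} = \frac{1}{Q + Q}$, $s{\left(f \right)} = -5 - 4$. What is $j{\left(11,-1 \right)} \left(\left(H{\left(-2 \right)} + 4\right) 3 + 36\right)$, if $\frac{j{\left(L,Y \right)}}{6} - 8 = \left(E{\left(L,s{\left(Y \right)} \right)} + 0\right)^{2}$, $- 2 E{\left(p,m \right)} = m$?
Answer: $\frac{64071}{8} \approx 8008.9$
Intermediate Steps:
$s{\left(f \right)} = -9$ ($s{\left(f \right)} = -5 - 4 = -9$)
$E{\left(p,m \right)} = - \frac{m}{2}$
$H{\left(Q \right)} = \frac{1}{2 Q}$
$j{\left(L,Y \right)} = \frac{339}{2}$ ($j{\left(L,Y \right)} = 48 + 6 \left(\left(- \frac{1}{2}\right) \left(-9\right) + 0\right)^{2} = 48 + 6 \left(\frac{9}{2} + 0\right)^{2} = 48 + 6 \left(\frac{9}{2}\right)^{2} = 48 + 6 \cdot \frac{81}{4} = 48 + \frac{243}{2} = \frac{339}{2}$)
$j{\left(11,-1 \right)} \left(\left(H{\left(-2 \right)} + 4\right) 3 + 36\right) = \frac{339 \left(\left(\frac{1}{2 \left(-2\right)} + 4\right) 3 + 36\right)}{2} = \frac{339 \left(\left(\frac{1}{2} \left(- \frac{1}{2}\right) + 4\right) 3 + 36\right)}{2} = \frac{339 \left(\left(- \frac{1}{4} + 4\right) 3 + 36\right)}{2} = \frac{339 \left(\frac{15}{4} \cdot 3 + 36\right)}{2} = \frac{339 \left(\frac{45}{4} + 36\right)}{2} = \frac{339}{2} \cdot \frac{189}{4} = \frac{64071}{8}$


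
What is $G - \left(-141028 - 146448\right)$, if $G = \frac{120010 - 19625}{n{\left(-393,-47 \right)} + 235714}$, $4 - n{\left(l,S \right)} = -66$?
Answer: $\frac{67782341569}{235784} \approx 2.8748 \cdot 10^{5}$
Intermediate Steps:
$n{\left(l,S \right)} = 70$ ($n{\left(l,S \right)} = 4 - -66 = 4 + 66 = 70$)
$G = \frac{100385}{235784}$ ($G = \frac{120010 - 19625}{70 + 235714} = \frac{120010 - 19625}{235784} = \left(120010 - 19625\right) \frac{1}{235784} = 100385 \cdot \frac{1}{235784} = \frac{100385}{235784} \approx 0.42575$)
$G - \left(-141028 - 146448\right) = \frac{100385}{235784} - \left(-141028 - 146448\right) = \frac{100385}{235784} - -287476 = \frac{100385}{235784} + 287476 = \frac{67782341569}{235784}$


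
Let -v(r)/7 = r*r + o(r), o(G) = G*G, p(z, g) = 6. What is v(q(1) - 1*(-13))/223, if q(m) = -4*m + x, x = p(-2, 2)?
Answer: -3150/223 ≈ -14.126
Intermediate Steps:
o(G) = G²
x = 6
q(m) = 6 - 4*m (q(m) = -4*m + 6 = 6 - 4*m)
v(r) = -14*r² (v(r) = -7*(r*r + r²) = -7*(r² + r²) = -14*r²)
v(q(1) - 1*(-13))/223 = -14*((6 - 4*1) - 1*(-13))²/223 = -14*((6 - 4) + 13)²*(1/223) = -14*(2 + 13)²*(1/223) = -14*15²*(1/223) = -14*225*(1/223) = -3150*1/223 = -3150/223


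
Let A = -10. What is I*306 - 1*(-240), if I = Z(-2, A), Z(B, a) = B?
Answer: -372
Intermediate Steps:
I = -2
I*306 - 1*(-240) = -2*306 - 1*(-240) = -612 + 240 = -372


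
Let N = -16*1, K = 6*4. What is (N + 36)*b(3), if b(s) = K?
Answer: 480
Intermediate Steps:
K = 24
b(s) = 24
N = -16
(N + 36)*b(3) = (-16 + 36)*24 = 20*24 = 480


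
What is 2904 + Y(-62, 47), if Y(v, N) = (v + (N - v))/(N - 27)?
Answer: 58127/20 ≈ 2906.4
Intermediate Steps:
Y(v, N) = N/(-27 + N)
2904 + Y(-62, 47) = 2904 + 47/(-27 + 47) = 2904 + 47/20 = 58127/20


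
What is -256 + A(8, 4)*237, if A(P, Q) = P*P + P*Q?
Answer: 22496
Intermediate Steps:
A(P, Q) = P² + P*Q
-256 + A(8, 4)*237 = -256 + (8*(8 + 4))*237 = -256 + (8*12)*237 = -256 + 96*237 = -256 + 22752 = 22496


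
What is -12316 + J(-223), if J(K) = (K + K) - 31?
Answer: -12793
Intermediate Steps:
J(K) = -31 + 2*K (J(K) = 2*K - 31 = -31 + 2*K)
-12316 + J(-223) = -12316 + (-31 + 2*(-223)) = -12316 + (-31 - 446) = -12316 - 477 = -12793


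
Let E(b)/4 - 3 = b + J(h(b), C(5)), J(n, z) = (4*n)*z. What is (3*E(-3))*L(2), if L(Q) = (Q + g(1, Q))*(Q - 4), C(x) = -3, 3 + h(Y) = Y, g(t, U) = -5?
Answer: 5184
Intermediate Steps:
h(Y) = -3 + Y
L(Q) = (-5 + Q)*(-4 + Q) (L(Q) = (Q - 5)*(Q - 4) = (-5 + Q)*(-4 + Q))
J(n, z) = 4*n*z
E(b) = 156 - 44*b (E(b) = 12 + 4*(b + 4*(-3 + b)*(-3)) = 12 + 4*(b + (36 - 12*b)) = 12 + 4*(36 - 11*b) = 12 + (144 - 44*b) = 156 - 44*b)
(3*E(-3))*L(2) = (3*(156 - 44*(-3)))*(20 + 2² - 9*2) = (3*(156 + 132))*(20 + 4 - 18) = (3*288)*6 = 864*6 = 5184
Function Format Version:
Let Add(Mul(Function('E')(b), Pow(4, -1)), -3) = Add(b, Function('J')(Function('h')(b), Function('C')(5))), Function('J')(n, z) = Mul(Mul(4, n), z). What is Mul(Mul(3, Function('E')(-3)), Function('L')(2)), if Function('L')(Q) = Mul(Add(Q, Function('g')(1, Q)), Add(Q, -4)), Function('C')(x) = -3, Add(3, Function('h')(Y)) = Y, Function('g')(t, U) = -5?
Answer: 5184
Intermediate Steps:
Function('h')(Y) = Add(-3, Y)
Function('L')(Q) = Mul(Add(-5, Q), Add(-4, Q)) (Function('L')(Q) = Mul(Add(Q, -5), Add(Q, -4)) = Mul(Add(-5, Q), Add(-4, Q)))
Function('J')(n, z) = Mul(4, n, z)
Function('E')(b) = Add(156, Mul(-44, b)) (Function('E')(b) = Add(12, Mul(4, Add(b, Mul(4, Add(-3, b), -3)))) = Add(12, Mul(4, Add(b, Add(36, Mul(-12, b))))) = Add(12, Mul(4, Add(36, Mul(-11, b)))) = Add(12, Add(144, Mul(-44, b))) = Add(156, Mul(-44, b)))
Mul(Mul(3, Function('E')(-3)), Function('L')(2)) = Mul(Mul(3, Add(156, Mul(-44, -3))), Add(20, Pow(2, 2), Mul(-9, 2))) = Mul(Mul(3, Add(156, 132)), Add(20, 4, -18)) = Mul(Mul(3, 288), 6) = Mul(864, 6) = 5184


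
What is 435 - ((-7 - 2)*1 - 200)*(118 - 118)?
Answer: 435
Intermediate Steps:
435 - ((-7 - 2)*1 - 200)*(118 - 118) = 435 - (-9*1 - 200)*0 = 435 - (-9 - 200)*0 = 435 - (-209)*0 = 435 - 1*0 = 435 + 0 = 435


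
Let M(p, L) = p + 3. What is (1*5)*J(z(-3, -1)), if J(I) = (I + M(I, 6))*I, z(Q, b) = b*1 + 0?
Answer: -5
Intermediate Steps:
M(p, L) = 3 + p
z(Q, b) = b (z(Q, b) = b + 0 = b)
J(I) = I*(3 + 2*I) (J(I) = (I + (3 + I))*I = (3 + 2*I)*I = I*(3 + 2*I))
(1*5)*J(z(-3, -1)) = (1*5)*(-(3 + 2*(-1))) = 5*(-(3 - 2)) = 5*(-1*1) = 5*(-1) = -5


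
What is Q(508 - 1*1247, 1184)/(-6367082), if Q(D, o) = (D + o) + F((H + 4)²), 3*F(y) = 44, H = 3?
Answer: -1379/19101246 ≈ -7.2194e-5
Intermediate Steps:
F(y) = 44/3 (F(y) = (⅓)*44 = 44/3)
Q(D, o) = 44/3 + D + o (Q(D, o) = (D + o) + 44/3 = 44/3 + D + o)
Q(508 - 1*1247, 1184)/(-6367082) = (44/3 + (508 - 1*1247) + 1184)/(-6367082) = (44/3 + (508 - 1247) + 1184)*(-1/6367082) = (44/3 - 739 + 1184)*(-1/6367082) = (1379/3)*(-1/6367082) = -1379/19101246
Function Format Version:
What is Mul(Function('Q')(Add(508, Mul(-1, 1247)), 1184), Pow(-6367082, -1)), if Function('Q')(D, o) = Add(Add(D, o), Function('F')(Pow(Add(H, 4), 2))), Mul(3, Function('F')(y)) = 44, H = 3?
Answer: Rational(-1379, 19101246) ≈ -7.2194e-5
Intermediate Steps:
Function('F')(y) = Rational(44, 3) (Function('F')(y) = Mul(Rational(1, 3), 44) = Rational(44, 3))
Function('Q')(D, o) = Add(Rational(44, 3), D, o) (Function('Q')(D, o) = Add(Add(D, o), Rational(44, 3)) = Add(Rational(44, 3), D, o))
Mul(Function('Q')(Add(508, Mul(-1, 1247)), 1184), Pow(-6367082, -1)) = Mul(Add(Rational(44, 3), Add(508, Mul(-1, 1247)), 1184), Pow(-6367082, -1)) = Mul(Add(Rational(44, 3), Add(508, -1247), 1184), Rational(-1, 6367082)) = Mul(Add(Rational(44, 3), -739, 1184), Rational(-1, 6367082)) = Mul(Rational(1379, 3), Rational(-1, 6367082)) = Rational(-1379, 19101246)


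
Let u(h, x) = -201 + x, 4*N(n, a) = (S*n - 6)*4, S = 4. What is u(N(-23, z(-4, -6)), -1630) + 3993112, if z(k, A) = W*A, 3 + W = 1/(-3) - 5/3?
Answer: 3991281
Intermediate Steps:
W = -5 (W = -3 + (1/(-3) - 5/3) = -3 + (1*(-⅓) - 5*⅓) = -3 + (-⅓ - 5/3) = -3 - 2 = -5)
z(k, A) = -5*A
N(n, a) = -6 + 4*n (N(n, a) = ((4*n - 6)*4)/4 = ((-6 + 4*n)*4)/4 = (-24 + 16*n)/4 = -6 + 4*n)
u(N(-23, z(-4, -6)), -1630) + 3993112 = (-201 - 1630) + 3993112 = -1831 + 3993112 = 3991281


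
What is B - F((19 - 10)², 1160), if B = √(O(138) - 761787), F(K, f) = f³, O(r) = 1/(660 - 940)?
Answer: -1560896000 + I*√14931025270/140 ≈ -1.5609e+9 + 872.8*I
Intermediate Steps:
O(r) = -1/280 (O(r) = 1/(-280) = -1/280)
B = I*√14931025270/140 (B = √(-1/280 - 761787) = √(-213300361/280) = I*√14931025270/140 ≈ 872.8*I)
B - F((19 - 10)², 1160) = I*√14931025270/140 - 1*1160³ = I*√14931025270/140 - 1*1560896000 = I*√14931025270/140 - 1560896000 = -1560896000 + I*√14931025270/140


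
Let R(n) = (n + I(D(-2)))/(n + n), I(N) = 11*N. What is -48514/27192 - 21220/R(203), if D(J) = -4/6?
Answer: -351415911019/7980852 ≈ -44032.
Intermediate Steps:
D(J) = -⅔ (D(J) = -4*⅙ = -⅔)
R(n) = (-22/3 + n)/(2*n) (R(n) = (n + 11*(-⅔))/(n + n) = (n - 22/3)/((2*n)) = (-22/3 + n)*(1/(2*n)) = (-22/3 + n)/(2*n))
-48514/27192 - 21220/R(203) = -48514/27192 - 21220*1218/(-22 + 3*203) = -48514*1/27192 - 21220*1218/(-22 + 609) = -24257/13596 - 21220/((⅙)*(1/203)*587) = -24257/13596 - 21220/587/1218 = -24257/13596 - 21220*1218/587 = -24257/13596 - 25845960/587 = -351415911019/7980852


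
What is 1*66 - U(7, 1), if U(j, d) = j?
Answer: 59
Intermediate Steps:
1*66 - U(7, 1) = 1*66 - 1*7 = 66 - 7 = 59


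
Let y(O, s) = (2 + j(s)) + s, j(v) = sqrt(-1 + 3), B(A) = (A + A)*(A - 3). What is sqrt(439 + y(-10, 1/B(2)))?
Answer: sqrt(1763 + 4*sqrt(2))/2 ≈ 21.028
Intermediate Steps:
B(A) = 2*A*(-3 + A) (B(A) = (2*A)*(-3 + A) = 2*A*(-3 + A))
j(v) = sqrt(2)
y(O, s) = 2 + s + sqrt(2) (y(O, s) = (2 + sqrt(2)) + s = 2 + s + sqrt(2))
sqrt(439 + y(-10, 1/B(2))) = sqrt(439 + (2 + 1/(2*2*(-3 + 2)) + sqrt(2))) = sqrt(439 + (2 + 1/(2*2*(-1)) + sqrt(2))) = sqrt(439 + (2 + 1/(-4) + sqrt(2))) = sqrt(439 + (2 - 1/4 + sqrt(2))) = sqrt(439 + (7/4 + sqrt(2))) = sqrt(1763/4 + sqrt(2))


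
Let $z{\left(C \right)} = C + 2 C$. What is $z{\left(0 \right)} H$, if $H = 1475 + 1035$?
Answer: $0$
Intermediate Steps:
$z{\left(C \right)} = 3 C$
$H = 2510$
$z{\left(0 \right)} H = 3 \cdot 0 \cdot 2510 = 0 \cdot 2510 = 0$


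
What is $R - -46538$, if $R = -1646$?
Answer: $44892$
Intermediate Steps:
$R - -46538 = -1646 - -46538 = -1646 + 46538 = 44892$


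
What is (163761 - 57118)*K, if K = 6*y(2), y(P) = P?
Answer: 1279716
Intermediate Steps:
K = 12 (K = 6*2 = 12)
(163761 - 57118)*K = (163761 - 57118)*12 = 106643*12 = 1279716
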